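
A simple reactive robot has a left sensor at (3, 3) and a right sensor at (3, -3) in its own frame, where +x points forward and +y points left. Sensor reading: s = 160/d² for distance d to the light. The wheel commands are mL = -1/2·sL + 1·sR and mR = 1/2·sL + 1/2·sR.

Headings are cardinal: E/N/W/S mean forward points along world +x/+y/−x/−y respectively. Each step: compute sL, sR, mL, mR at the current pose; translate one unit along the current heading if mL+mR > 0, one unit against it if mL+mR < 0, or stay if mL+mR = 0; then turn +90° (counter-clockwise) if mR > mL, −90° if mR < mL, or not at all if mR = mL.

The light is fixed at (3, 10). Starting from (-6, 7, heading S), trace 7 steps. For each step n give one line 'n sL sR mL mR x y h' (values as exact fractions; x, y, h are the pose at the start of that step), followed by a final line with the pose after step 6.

0 20/9 8/9 -2/9 14/9 -6 7 S
1 160/37 32/17 -176/629 1952/629 -6 6 E
2 80/61 80/13 4360/793 2960/793 -5 6 N
3 32/5 160/61 -176/305 1376/305 -5 7 E
4 8/5 10 46/5 29/5 -4 7 N
5 160/17 160/41 -560/697 4640/697 -4 8 E
6 80/41 16 616/41 368/41 -3 8 N
final -3 9 E

n=0: pose=(-6,7,S); sL=20/9, sR=8/9; mL=-2/9, mR=14/9; mL+mR=4/3 → advance +1; mR−mL=16/9 → turn +1·90°
n=1: pose=(-6,6,E); sL=160/37, sR=32/17; mL=-176/629, mR=1952/629; mL+mR=48/17 → advance +1; mR−mL=2128/629 → turn +1·90°
n=2: pose=(-5,6,N); sL=80/61, sR=80/13; mL=4360/793, mR=2960/793; mL+mR=120/13 → advance +1; mR−mL=-1400/793 → turn -1·90°
n=3: pose=(-5,7,E); sL=32/5, sR=160/61; mL=-176/305, mR=1376/305; mL+mR=240/61 → advance +1; mR−mL=1552/305 → turn +1·90°
n=4: pose=(-4,7,N); sL=8/5, sR=10; mL=46/5, mR=29/5; mL+mR=15 → advance +1; mR−mL=-17/5 → turn -1·90°
n=5: pose=(-4,8,E); sL=160/17, sR=160/41; mL=-560/697, mR=4640/697; mL+mR=240/41 → advance +1; mR−mL=5200/697 → turn +1·90°
n=6: pose=(-3,8,N); sL=80/41, sR=16; mL=616/41, mR=368/41; mL+mR=24 → advance +1; mR−mL=-248/41 → turn -1·90°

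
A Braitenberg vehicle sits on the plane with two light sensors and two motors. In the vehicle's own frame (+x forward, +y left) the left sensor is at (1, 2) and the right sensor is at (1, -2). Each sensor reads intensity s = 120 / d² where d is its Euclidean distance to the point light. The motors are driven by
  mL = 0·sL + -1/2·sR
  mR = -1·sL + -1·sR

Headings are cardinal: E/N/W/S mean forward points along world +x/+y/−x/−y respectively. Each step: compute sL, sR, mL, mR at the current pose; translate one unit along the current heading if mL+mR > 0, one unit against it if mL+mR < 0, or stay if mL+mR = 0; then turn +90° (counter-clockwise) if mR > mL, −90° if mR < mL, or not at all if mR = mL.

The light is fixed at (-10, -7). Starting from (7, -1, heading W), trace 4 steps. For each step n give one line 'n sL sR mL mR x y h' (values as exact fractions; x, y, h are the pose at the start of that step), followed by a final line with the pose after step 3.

0 15/34 3/8 -3/16 -111/136 7 -1 W
1 24/61 120/449 -60/449 -18096/27389 8 -1 N
2 12/41 12/37 -6/37 -936/1517 8 -2 E
3 120/377 120/241 -60/241 -74160/90857 7 -2 S
final 7 -1 W

n=0: pose=(7,-1,W); sL=15/34, sR=3/8; mL=-3/16, mR=-111/136; mL+mR=-273/272 → advance -1; mR−mL=-171/272 → turn -1·90°
n=1: pose=(8,-1,N); sL=24/61, sR=120/449; mL=-60/449, mR=-18096/27389; mL+mR=-21756/27389 → advance -1; mR−mL=-14436/27389 → turn -1·90°
n=2: pose=(8,-2,E); sL=12/41, sR=12/37; mL=-6/37, mR=-936/1517; mL+mR=-1182/1517 → advance -1; mR−mL=-690/1517 → turn -1·90°
n=3: pose=(7,-2,S); sL=120/377, sR=120/241; mL=-60/241, mR=-74160/90857; mL+mR=-96780/90857 → advance -1; mR−mL=-51540/90857 → turn -1·90°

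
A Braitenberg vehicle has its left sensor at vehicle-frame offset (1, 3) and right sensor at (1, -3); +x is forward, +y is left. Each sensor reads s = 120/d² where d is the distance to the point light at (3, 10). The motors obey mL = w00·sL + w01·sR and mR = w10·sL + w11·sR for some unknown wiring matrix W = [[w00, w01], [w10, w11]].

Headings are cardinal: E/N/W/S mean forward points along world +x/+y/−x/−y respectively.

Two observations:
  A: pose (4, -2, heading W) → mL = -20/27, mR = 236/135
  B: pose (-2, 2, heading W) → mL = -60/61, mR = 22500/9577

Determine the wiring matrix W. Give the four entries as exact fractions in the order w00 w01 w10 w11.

obs A: pose=(4,-2,W) → sL=8/15, sR=40/27, mL=-20/27, mR=236/135
obs B: pose=(-2,2,W) → sL=120/157, sR=120/61, mL=-60/61, mR=22500/9577
sensor matrix S = [[8/15, 40/27], [120/157, 120/61]]; det S = -7168/86193
solve [mL_A; mL_B] = S·[w00; w01] and [mR_A; mR_B] = S·[w10; w11]:
  w00 = 0, w01 = -1/2, w10 = 1/2, w11 = 1

0 -1/2 1/2 1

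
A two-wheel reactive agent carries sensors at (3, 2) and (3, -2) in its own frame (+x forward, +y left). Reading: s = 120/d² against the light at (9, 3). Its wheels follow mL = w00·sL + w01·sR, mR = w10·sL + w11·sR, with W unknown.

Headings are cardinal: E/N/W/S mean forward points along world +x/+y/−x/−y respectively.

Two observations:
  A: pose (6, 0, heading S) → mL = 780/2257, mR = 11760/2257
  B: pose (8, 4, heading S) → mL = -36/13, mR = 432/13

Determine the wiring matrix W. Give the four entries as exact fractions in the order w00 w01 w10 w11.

obs A: pose=(6,0,S) → sL=120/37, sR=120/61, mL=780/2257, mR=11760/2257
obs B: pose=(8,4,S) → sL=24, sR=120/13, mL=-36/13, mR=432/13
sensor matrix S = [[120/37, 120/61], [24, 120/13]]; det S = -506880/29341
solve [mL_A; mL_B] = S·[w00; w01] and [mR_A; mR_B] = S·[w10; w11]:
  w00 = -1/2, w01 = 1, w10 = 1, w11 = 1

-1/2 1 1 1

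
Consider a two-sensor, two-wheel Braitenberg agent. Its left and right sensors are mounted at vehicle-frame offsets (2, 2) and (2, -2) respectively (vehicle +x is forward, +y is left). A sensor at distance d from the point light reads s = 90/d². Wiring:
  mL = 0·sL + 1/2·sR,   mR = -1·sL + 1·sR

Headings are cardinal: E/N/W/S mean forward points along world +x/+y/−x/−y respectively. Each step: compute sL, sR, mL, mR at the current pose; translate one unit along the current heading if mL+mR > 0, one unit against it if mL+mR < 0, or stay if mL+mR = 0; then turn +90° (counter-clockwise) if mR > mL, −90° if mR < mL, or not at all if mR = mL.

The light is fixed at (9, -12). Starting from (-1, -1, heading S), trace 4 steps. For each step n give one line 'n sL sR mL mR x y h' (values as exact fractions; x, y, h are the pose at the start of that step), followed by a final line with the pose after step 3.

n=0: pose=(-1,-1,S); sL=18/29, sR=2/5; mL=1/5, mR=-32/145; mL+mR=-3/145 → advance -1; mR−mL=-61/145 → turn -1·90°
n=1: pose=(-1,0,W); sL=45/122, sR=9/34; mL=9/68, mR=-108/1037; mL+mR=117/4148 → advance +1; mR−mL=-981/4148 → turn -1·90°
n=2: pose=(-2,0,N); sL=18/73, sR=90/277; mL=45/277, mR=1584/20221; mL+mR=4869/20221 → advance +1; mR−mL=-1701/20221 → turn -1·90°
n=3: pose=(-2,1,E); sL=5/17, sR=45/101; mL=45/202, mR=260/1717; mL+mR=1285/3434 → advance +1; mR−mL=-245/3434 → turn -1·90°

0 18/29 2/5 1/5 -32/145 -1 -1 S
1 45/122 9/34 9/68 -108/1037 -1 0 W
2 18/73 90/277 45/277 1584/20221 -2 0 N
3 5/17 45/101 45/202 260/1717 -2 1 E
final -1 1 S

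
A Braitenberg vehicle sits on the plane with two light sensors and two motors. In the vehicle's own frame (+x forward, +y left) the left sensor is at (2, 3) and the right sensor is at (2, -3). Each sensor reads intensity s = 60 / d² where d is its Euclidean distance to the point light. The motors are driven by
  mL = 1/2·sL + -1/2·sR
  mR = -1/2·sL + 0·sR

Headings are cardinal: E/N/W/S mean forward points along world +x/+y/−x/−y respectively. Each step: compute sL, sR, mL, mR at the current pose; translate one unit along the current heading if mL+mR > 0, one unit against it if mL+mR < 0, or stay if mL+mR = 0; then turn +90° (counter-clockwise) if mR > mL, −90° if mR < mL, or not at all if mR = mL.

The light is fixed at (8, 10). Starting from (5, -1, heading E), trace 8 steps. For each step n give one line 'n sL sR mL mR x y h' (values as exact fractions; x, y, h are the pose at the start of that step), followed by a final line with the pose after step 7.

0 12/13 60/197 792/2561 -6/13 5 -1 E
1 6/17 30/109 72/1853 -3/17 4 -1 S
2 12/41 12/17 -144/697 -6/41 4 0 W
3 5/12 1/3 1/24 -5/24 5 0 S
4 60/169 60/61 -3240/10309 -30/169 5 1 W
5 30/61 30/73 180/4453 -15/61 6 1 S
6 60/137 60/41 -2880/5617 -30/137 6 2 W
7 15/26 15/29 45/1508 -15/52 7 2 S
final 7 3 W

n=0: pose=(5,-1,E); sL=12/13, sR=60/197; mL=792/2561, mR=-6/13; mL+mR=-30/197 → advance -1; mR−mL=-1974/2561 → turn -1·90°
n=1: pose=(4,-1,S); sL=6/17, sR=30/109; mL=72/1853, mR=-3/17; mL+mR=-15/109 → advance -1; mR−mL=-399/1853 → turn -1·90°
n=2: pose=(4,0,W); sL=12/41, sR=12/17; mL=-144/697, mR=-6/41; mL+mR=-6/17 → advance -1; mR−mL=42/697 → turn +1·90°
n=3: pose=(5,0,S); sL=5/12, sR=1/3; mL=1/24, mR=-5/24; mL+mR=-1/6 → advance -1; mR−mL=-1/4 → turn -1·90°
n=4: pose=(5,1,W); sL=60/169, sR=60/61; mL=-3240/10309, mR=-30/169; mL+mR=-30/61 → advance -1; mR−mL=1410/10309 → turn +1·90°
n=5: pose=(6,1,S); sL=30/61, sR=30/73; mL=180/4453, mR=-15/61; mL+mR=-15/73 → advance -1; mR−mL=-1275/4453 → turn -1·90°
n=6: pose=(6,2,W); sL=60/137, sR=60/41; mL=-2880/5617, mR=-30/137; mL+mR=-30/41 → advance -1; mR−mL=1650/5617 → turn +1·90°
n=7: pose=(7,2,S); sL=15/26, sR=15/29; mL=45/1508, mR=-15/52; mL+mR=-15/58 → advance -1; mR−mL=-120/377 → turn -1·90°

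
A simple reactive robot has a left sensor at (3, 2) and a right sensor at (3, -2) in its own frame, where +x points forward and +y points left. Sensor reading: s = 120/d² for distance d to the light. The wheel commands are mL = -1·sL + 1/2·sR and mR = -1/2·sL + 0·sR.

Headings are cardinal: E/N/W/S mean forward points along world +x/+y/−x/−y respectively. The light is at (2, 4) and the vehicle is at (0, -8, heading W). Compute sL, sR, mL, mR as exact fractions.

120/221 24/25 -348/5525 -60/221

left sensor world pos  = (-3, -10); dL² = 221
right sensor world pos = (-3, -6); dR² = 125
sL = 120/221 = 120/221
sR = 120/125 = 24/25
mL = -1·sL + 1/2·sR = -348/5525
mR = -1/2·sL + 0·sR = -60/221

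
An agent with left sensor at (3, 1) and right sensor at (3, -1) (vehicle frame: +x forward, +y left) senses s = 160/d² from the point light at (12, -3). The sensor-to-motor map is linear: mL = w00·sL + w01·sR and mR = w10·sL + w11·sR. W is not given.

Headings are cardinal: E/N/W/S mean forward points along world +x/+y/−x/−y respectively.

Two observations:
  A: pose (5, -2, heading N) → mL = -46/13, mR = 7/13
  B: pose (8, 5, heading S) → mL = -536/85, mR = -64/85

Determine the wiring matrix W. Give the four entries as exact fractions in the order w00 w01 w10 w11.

obs A: pose=(5,-2,N) → sL=2, sR=40/13, mL=-46/13, mR=7/13
obs B: pose=(8,5,S) → sL=80/17, sR=16/5, mL=-536/85, mR=-64/85
sensor matrix S = [[2, 40/13], [80/17, 16/5]]; det S = -8928/1105
solve [mL_A; mL_B] = S·[w00; w01] and [mR_A; mR_B] = S·[w10; w11]:
  w00 = -1, w01 = -1/2, w10 = -1/2, w11 = 1/2

-1 -1/2 -1/2 1/2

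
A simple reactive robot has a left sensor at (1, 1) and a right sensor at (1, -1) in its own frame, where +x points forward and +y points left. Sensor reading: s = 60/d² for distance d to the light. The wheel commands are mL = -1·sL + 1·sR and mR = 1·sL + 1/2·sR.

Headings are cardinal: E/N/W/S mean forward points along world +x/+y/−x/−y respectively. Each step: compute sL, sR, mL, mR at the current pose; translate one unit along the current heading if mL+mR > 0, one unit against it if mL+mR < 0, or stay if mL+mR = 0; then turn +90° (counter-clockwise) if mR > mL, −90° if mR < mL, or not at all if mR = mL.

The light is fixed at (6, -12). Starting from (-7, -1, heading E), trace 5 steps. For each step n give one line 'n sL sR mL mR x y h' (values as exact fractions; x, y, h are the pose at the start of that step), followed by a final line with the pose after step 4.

0 5/24 15/61 55/1464 485/1464 -7 -1 E
1 60/313 12/53 576/16589 5058/16589 -6 -1 N
2 6/29 30/169 -144/4901 1449/4901 -6 0 W
3 12/53 60/317 -624/16801 5394/16801 -7 0 S
4 5/24 15/61 55/1464 485/1464 -7 -1 E
final -6 -1 N

n=0: pose=(-7,-1,E); sL=5/24, sR=15/61; mL=55/1464, mR=485/1464; mL+mR=45/122 → advance +1; mR−mL=215/732 → turn +1·90°
n=1: pose=(-6,-1,N); sL=60/313, sR=12/53; mL=576/16589, mR=5058/16589; mL+mR=18/53 → advance +1; mR−mL=4482/16589 → turn +1·90°
n=2: pose=(-6,0,W); sL=6/29, sR=30/169; mL=-144/4901, mR=1449/4901; mL+mR=45/169 → advance +1; mR−mL=1593/4901 → turn +1·90°
n=3: pose=(-7,0,S); sL=12/53, sR=60/317; mL=-624/16801, mR=5394/16801; mL+mR=90/317 → advance +1; mR−mL=6018/16801 → turn +1·90°
n=4: pose=(-7,-1,E); sL=5/24, sR=15/61; mL=55/1464, mR=485/1464; mL+mR=45/122 → advance +1; mR−mL=215/732 → turn +1·90°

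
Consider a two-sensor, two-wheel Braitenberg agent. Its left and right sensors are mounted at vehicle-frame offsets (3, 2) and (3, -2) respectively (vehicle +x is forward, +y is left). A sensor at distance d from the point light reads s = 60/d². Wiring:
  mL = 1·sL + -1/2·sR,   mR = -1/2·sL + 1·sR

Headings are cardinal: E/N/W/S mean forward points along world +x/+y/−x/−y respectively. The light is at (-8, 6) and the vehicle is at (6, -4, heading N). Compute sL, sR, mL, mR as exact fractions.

60/193 12/61 2502/11773 486/11773

left sensor world pos  = (4, -1); dL² = 193
right sensor world pos = (8, -1); dR² = 305
sL = 60/193 = 60/193
sR = 60/305 = 12/61
mL = 1·sL + -1/2·sR = 2502/11773
mR = -1/2·sL + 1·sR = 486/11773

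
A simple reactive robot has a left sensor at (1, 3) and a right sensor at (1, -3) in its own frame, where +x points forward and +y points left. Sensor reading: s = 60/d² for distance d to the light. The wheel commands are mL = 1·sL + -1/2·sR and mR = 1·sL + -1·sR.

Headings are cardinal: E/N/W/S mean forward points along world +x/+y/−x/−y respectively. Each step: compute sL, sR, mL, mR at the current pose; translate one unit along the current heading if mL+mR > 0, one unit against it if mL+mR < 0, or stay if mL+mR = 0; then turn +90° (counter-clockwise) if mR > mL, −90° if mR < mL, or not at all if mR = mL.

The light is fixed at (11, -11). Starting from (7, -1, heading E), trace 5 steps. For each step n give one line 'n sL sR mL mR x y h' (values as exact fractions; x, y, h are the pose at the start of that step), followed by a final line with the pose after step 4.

n=0: pose=(7,-1,E); sL=30/89, sR=30/29; mL=-465/2581, mR=-1800/2581; mL+mR=-2265/2581 → advance -1; mR−mL=-15/29 → turn -1·90°
n=1: pose=(6,-1,S); sL=12/17, sR=12/29; mL=246/493, mR=144/493; mL+mR=390/493 → advance +1; mR−mL=-6/29 → turn -1·90°
n=2: pose=(6,-2,W); sL=5/6, sR=1/3; mL=2/3, mR=1/2; mL+mR=7/6 → advance +1; mR−mL=-1/6 → turn -1·90°
n=3: pose=(5,-2,N); sL=60/181, sR=60/109; mL=1110/19729, mR=-4320/19729; mL+mR=-3210/19729 → advance -1; mR−mL=-30/109 → turn -1·90°
n=4: pose=(5,-3,E); sL=30/73, sR=6/5; mL=-69/365, mR=-288/365; mL+mR=-357/365 → advance -1; mR−mL=-3/5 → turn -1·90°

0 30/89 30/29 -465/2581 -1800/2581 7 -1 E
1 12/17 12/29 246/493 144/493 6 -1 S
2 5/6 1/3 2/3 1/2 6 -2 W
3 60/181 60/109 1110/19729 -4320/19729 5 -2 N
4 30/73 6/5 -69/365 -288/365 5 -3 E
final 4 -3 S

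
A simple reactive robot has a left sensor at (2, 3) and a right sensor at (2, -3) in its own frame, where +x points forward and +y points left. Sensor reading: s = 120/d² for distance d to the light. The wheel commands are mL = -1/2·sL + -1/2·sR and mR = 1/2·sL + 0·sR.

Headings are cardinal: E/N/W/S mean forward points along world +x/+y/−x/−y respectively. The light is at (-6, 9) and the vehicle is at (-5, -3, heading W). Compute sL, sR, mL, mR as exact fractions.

60/113 60/41 -4620/4633 30/113

left sensor world pos  = (-7, -6); dL² = 226
right sensor world pos = (-7, 0); dR² = 82
sL = 120/226 = 60/113
sR = 120/82 = 60/41
mL = -1/2·sL + -1/2·sR = -4620/4633
mR = 1/2·sL + 0·sR = 30/113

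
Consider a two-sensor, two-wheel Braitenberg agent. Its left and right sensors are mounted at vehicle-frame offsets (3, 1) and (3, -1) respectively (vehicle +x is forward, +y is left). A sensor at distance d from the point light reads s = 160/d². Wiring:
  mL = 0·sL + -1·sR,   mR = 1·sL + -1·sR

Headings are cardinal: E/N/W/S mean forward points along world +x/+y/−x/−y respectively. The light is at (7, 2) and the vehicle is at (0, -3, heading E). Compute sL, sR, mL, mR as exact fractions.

left sensor world pos  = (3, -2); dL² = 32
right sensor world pos = (3, -4); dR² = 52
sL = 160/32 = 5
sR = 160/52 = 40/13
mL = 0·sL + -1·sR = -40/13
mR = 1·sL + -1·sR = 25/13

5 40/13 -40/13 25/13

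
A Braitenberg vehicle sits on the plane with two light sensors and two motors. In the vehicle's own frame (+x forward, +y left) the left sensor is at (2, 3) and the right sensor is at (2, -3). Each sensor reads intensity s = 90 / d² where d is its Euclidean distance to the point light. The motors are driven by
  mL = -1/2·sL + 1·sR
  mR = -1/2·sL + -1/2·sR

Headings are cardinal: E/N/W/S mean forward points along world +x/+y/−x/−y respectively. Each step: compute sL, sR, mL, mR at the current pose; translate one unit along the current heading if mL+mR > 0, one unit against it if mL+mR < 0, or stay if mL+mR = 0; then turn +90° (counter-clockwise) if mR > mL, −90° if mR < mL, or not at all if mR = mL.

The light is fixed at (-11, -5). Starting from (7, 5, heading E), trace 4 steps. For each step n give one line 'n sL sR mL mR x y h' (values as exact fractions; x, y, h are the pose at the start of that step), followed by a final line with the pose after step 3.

0 90/569 90/449 31005/255481 -45810/255481 7 5 E
1 45/232 9/26 1503/6032 -1629/6032 6 5 S
2 90/289 90/421 7065/121669 -31950/121669 6 6 W
3 45/197 9/61 801/24034 -2259/12017 7 6 N
final 7 5 E

n=0: pose=(7,5,E); sL=90/569, sR=90/449; mL=31005/255481, mR=-45810/255481; mL+mR=-14805/255481 → advance -1; mR−mL=-135/449 → turn -1·90°
n=1: pose=(6,5,S); sL=45/232, sR=9/26; mL=1503/6032, mR=-1629/6032; mL+mR=-63/3016 → advance -1; mR−mL=-27/52 → turn -1·90°
n=2: pose=(6,6,W); sL=90/289, sR=90/421; mL=7065/121669, mR=-31950/121669; mL+mR=-24885/121669 → advance -1; mR−mL=-135/421 → turn -1·90°
n=3: pose=(7,6,N); sL=45/197, sR=9/61; mL=801/24034, mR=-2259/12017; mL+mR=-3717/24034 → advance -1; mR−mL=-27/122 → turn -1·90°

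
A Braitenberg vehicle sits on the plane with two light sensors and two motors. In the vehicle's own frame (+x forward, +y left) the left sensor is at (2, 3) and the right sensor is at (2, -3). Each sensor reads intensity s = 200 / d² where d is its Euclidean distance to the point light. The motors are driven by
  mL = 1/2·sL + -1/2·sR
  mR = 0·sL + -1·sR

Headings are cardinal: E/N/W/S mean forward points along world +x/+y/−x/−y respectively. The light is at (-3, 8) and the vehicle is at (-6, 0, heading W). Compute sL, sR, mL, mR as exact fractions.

100/73 4 -96/73 -4

left sensor world pos  = (-8, -3); dL² = 146
right sensor world pos = (-8, 3); dR² = 50
sL = 200/146 = 100/73
sR = 200/50 = 4
mL = 1/2·sL + -1/2·sR = -96/73
mR = 0·sL + -1·sR = -4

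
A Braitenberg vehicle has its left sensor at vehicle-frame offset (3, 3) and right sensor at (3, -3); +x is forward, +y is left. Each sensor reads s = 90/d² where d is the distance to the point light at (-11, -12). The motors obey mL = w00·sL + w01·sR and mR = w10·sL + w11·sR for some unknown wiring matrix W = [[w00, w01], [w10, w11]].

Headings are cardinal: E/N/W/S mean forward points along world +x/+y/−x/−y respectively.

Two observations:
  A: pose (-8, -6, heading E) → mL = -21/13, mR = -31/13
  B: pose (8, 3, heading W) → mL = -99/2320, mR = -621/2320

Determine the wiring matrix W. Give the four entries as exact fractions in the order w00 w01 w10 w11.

obs A: pose=(-8,-6,E) → sL=10/13, sR=2, mL=-21/13, mR=-31/13
obs B: pose=(8,3,W) → sL=9/40, sR=9/58, mL=-99/2320, mR=-621/2320
sensor matrix S = [[10/13, 2], [9/40, 9/58]]; det S = -2493/7540
solve [mL_A; mL_B] = S·[w00; w01] and [mR_A; mR_B] = S·[w10; w11]:
  w00 = 1/2, w01 = -1, w10 = -1/2, w11 = -1

1/2 -1 -1/2 -1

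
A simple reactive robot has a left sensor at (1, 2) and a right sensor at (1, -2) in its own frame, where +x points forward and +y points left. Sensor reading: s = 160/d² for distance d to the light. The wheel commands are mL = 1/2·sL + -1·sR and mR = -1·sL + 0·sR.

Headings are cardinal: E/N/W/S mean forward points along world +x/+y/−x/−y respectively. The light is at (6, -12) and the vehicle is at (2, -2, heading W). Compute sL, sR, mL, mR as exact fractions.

left sensor world pos  = (1, -4); dL² = 89
right sensor world pos = (1, 0); dR² = 169
sL = 160/89 = 160/89
sR = 160/169 = 160/169
mL = 1/2·sL + -1·sR = -720/15041
mR = -1·sL + 0·sR = -160/89

160/89 160/169 -720/15041 -160/89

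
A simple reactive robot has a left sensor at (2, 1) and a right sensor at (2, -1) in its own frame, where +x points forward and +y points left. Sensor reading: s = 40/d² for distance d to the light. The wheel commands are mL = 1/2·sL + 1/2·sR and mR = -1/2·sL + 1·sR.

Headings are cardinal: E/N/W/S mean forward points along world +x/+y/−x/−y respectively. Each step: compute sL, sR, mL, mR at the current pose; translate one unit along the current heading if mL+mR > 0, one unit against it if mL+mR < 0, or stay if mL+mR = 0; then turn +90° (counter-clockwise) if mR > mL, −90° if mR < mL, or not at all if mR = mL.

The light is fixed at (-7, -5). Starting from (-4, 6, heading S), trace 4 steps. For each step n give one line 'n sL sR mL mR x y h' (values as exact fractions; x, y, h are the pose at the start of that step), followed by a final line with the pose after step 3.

n=0: pose=(-4,6,S); sL=40/97, sR=8/17; mL=728/1649, mR=436/1649; mL+mR=12/17 → advance +1; mR−mL=-292/1649 → turn -1·90°
n=1: pose=(-4,5,W); sL=20/41, sR=20/61; mL=1020/2501, mR=210/2501; mL+mR=30/61 → advance +1; mR−mL=-810/2501 → turn -1·90°
n=2: pose=(-5,5,N); sL=8/29, sR=40/153; mL=1192/4437, mR=548/4437; mL+mR=20/51 → advance +1; mR−mL=-644/4437 → turn -1·90°
n=3: pose=(-5,6,E); sL=1/4, sR=10/29; mL=69/232, mR=51/232; mL+mR=15/29 → advance +1; mR−mL=-9/116 → turn -1·90°

0 40/97 8/17 728/1649 436/1649 -4 6 S
1 20/41 20/61 1020/2501 210/2501 -4 5 W
2 8/29 40/153 1192/4437 548/4437 -5 5 N
3 1/4 10/29 69/232 51/232 -5 6 E
final -4 6 S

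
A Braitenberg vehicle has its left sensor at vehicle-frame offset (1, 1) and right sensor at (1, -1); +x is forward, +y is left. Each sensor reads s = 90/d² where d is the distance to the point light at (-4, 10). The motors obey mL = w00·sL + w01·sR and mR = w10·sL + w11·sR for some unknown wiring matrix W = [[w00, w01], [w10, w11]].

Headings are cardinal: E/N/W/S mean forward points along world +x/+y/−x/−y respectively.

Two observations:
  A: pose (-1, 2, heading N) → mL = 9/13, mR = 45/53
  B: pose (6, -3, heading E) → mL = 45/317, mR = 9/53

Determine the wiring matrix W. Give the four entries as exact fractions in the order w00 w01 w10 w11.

obs A: pose=(-1,2,N) → sL=90/53, sR=18/13, mL=9/13, mR=45/53
obs B: pose=(6,-3,E) → sL=18/53, sR=90/317, mL=45/317, mR=9/53
sensor matrix S = [[90/53, 18/13], [18/53, 90/317]]; det S = 2592/218413
solve [mL_A; mL_B] = S·[w00; w01] and [mR_A; mR_B] = S·[w10; w11]:
  w00 = 0, w01 = 1/2, w10 = 1/2, w11 = 0

0 1/2 1/2 0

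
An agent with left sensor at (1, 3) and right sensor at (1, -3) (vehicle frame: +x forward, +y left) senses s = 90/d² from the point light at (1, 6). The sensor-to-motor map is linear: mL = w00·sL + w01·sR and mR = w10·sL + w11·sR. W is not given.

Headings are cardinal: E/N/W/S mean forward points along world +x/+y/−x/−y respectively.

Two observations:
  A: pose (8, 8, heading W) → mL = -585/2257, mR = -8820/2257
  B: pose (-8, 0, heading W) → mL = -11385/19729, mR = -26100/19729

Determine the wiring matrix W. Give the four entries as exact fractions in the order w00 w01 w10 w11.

obs A: pose=(8,8,W) → sL=90/37, sR=90/61, mL=-585/2257, mR=-8820/2257
obs B: pose=(-8,0,W) → sL=90/181, sR=90/109, mL=-11385/19729, mR=-26100/19729
sensor matrix S = [[90/37, 90/61], [90/181, 90/109]]; det S = 56764800/44528353
solve [mL_A; mL_B] = S·[w00; w01] and [mR_A; mR_B] = S·[w10; w11]:
  w00 = 1/2, w01 = -1, w10 = -1, w11 = -1

1/2 -1 -1 -1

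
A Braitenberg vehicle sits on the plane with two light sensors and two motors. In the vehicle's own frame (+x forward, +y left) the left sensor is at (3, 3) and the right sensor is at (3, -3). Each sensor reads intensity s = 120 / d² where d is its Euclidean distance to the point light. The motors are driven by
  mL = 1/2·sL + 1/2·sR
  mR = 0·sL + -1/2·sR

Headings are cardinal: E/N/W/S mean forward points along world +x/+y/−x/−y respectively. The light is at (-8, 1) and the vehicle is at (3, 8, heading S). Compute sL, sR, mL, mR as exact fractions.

30/53 3/2 219/212 -3/4

left sensor world pos  = (6, 5); dL² = 212
right sensor world pos = (0, 5); dR² = 80
sL = 120/212 = 30/53
sR = 120/80 = 3/2
mL = 1/2·sL + 1/2·sR = 219/212
mR = 0·sL + -1/2·sR = -3/4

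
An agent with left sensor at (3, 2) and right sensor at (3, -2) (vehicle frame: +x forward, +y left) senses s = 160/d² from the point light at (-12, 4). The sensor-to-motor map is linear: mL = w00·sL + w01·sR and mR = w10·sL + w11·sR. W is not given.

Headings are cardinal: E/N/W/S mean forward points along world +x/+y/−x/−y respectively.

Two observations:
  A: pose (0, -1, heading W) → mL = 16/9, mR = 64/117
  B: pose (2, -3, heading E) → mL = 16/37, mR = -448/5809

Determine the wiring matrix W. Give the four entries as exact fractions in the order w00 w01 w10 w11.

obs A: pose=(0,-1,W) → sL=16/13, sR=16/9, mL=16/9, mR=64/117
obs B: pose=(2,-3,E) → sL=80/157, sR=16/37, mL=16/37, mR=-448/5809
sensor matrix S = [[16/13, 16/9], [80/157, 16/37]]; det S = -253952/679653
solve [mL_A; mL_B] = S·[w00; w01] and [mR_A; mR_B] = S·[w10; w11]:
  w00 = 0, w01 = 1, w10 = -1, w11 = 1

0 1 -1 1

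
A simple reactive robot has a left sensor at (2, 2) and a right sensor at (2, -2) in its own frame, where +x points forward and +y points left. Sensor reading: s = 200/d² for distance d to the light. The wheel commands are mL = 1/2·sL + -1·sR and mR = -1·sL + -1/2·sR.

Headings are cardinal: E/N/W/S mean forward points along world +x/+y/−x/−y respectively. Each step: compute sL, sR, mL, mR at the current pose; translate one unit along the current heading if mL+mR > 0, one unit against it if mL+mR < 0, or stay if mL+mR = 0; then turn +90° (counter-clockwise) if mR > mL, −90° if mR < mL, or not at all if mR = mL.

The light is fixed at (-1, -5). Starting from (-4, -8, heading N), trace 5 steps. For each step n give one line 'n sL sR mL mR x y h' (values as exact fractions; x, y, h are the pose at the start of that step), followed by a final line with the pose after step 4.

0 100/13 100 -1250/13 -750/13 -4 -8 N
1 200/61 200/29 -9300/1769 -11900/1769 -4 -9 W
2 10 50 -45 -35 -3 -9 N
3 40/13 8 -84/13 -92/13 -3 -10 W
4 100/9 20 -130/9 -190/9 -2 -10 N
final -2 -11 E

n=0: pose=(-4,-8,N); sL=100/13, sR=100; mL=-1250/13, mR=-750/13; mL+mR=-2000/13 → advance -1; mR−mL=500/13 → turn +1·90°
n=1: pose=(-4,-9,W); sL=200/61, sR=200/29; mL=-9300/1769, mR=-11900/1769; mL+mR=-21200/1769 → advance -1; mR−mL=-2600/1769 → turn -1·90°
n=2: pose=(-3,-9,N); sL=10, sR=50; mL=-45, mR=-35; mL+mR=-80 → advance -1; mR−mL=10 → turn +1·90°
n=3: pose=(-3,-10,W); sL=40/13, sR=8; mL=-84/13, mR=-92/13; mL+mR=-176/13 → advance -1; mR−mL=-8/13 → turn -1·90°
n=4: pose=(-2,-10,N); sL=100/9, sR=20; mL=-130/9, mR=-190/9; mL+mR=-320/9 → advance -1; mR−mL=-20/3 → turn -1·90°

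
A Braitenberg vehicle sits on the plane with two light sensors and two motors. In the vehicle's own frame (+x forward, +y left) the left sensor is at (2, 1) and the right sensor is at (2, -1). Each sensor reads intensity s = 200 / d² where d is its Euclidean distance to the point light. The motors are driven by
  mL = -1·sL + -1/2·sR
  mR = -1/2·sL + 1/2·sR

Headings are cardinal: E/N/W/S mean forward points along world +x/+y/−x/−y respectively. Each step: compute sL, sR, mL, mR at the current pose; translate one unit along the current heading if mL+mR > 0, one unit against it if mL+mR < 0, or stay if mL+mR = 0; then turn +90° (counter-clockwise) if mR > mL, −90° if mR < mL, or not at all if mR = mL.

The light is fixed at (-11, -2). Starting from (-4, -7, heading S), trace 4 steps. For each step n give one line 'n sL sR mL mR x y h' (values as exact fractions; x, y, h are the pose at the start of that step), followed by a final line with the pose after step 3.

n=0: pose=(-4,-7,S); sL=200/113, sR=40/17; mL=-5660/1921, mR=560/1921; mL+mR=-300/113 → advance -1; mR−mL=6220/1921 → turn +1·90°
n=1: pose=(-4,-6,E); sL=20/9, sR=100/53; mL=-1510/477, mR=-80/477; mL+mR=-10/3 → advance -1; mR−mL=1430/477 → turn +1·90°
n=2: pose=(-5,-6,N); sL=200/29, sR=200/53; mL=-13500/1537, mR=-2400/1537; mL+mR=-300/29 → advance -1; mR−mL=11100/1537 → turn +1·90°
n=3: pose=(-5,-7,W); sL=50/13, sR=25/4; mL=-725/104, mR=125/104; mL+mR=-75/13 → advance -1; mR−mL=425/52 → turn +1·90°

0 200/113 40/17 -5660/1921 560/1921 -4 -7 S
1 20/9 100/53 -1510/477 -80/477 -4 -6 E
2 200/29 200/53 -13500/1537 -2400/1537 -5 -6 N
3 50/13 25/4 -725/104 125/104 -5 -7 W
final -4 -7 S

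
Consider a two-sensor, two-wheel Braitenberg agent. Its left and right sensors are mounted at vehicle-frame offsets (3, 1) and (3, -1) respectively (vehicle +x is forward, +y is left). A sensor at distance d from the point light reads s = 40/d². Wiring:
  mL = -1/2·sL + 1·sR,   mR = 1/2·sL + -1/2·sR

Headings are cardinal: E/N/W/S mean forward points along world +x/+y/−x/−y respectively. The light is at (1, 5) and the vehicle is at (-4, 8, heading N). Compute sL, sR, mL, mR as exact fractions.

5/9 10/13 115/234 -25/234

left sensor world pos  = (-5, 11); dL² = 72
right sensor world pos = (-3, 11); dR² = 52
sL = 40/72 = 5/9
sR = 40/52 = 10/13
mL = -1/2·sL + 1·sR = 115/234
mR = 1/2·sL + -1/2·sR = -25/234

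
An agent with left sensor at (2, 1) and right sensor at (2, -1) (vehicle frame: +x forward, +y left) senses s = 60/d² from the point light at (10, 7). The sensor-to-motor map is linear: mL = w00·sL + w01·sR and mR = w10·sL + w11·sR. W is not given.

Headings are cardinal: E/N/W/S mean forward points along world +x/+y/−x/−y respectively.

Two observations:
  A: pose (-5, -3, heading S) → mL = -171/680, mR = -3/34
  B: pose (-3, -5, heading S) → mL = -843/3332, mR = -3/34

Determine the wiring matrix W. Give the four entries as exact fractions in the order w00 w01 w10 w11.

-1 -1/2 -1/2 0

obs A: pose=(-5,-3,S) → sL=3/17, sR=3/20, mL=-171/680, mR=-3/34
obs B: pose=(-3,-5,S) → sL=3/17, sR=15/98, mL=-843/3332, mR=-3/34
sensor matrix S = [[3/17, 3/20], [3/17, 15/98]]; det S = 9/16660
solve [mL_A; mL_B] = S·[w00; w01] and [mR_A; mR_B] = S·[w10; w11]:
  w00 = -1, w01 = -1/2, w10 = -1/2, w11 = 0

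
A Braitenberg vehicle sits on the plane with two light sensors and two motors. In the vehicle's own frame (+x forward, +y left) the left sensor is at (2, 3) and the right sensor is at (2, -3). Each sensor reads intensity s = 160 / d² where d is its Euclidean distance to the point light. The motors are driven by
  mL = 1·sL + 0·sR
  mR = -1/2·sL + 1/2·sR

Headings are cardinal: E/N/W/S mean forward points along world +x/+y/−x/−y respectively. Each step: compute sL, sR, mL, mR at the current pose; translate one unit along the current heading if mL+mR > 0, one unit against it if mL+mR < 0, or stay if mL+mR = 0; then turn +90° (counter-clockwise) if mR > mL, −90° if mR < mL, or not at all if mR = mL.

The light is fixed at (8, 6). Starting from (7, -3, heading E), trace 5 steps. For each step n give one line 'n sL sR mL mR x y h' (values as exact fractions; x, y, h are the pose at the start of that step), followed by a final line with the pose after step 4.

0 160/37 32/29 160/37 -1728/1073 7 -3 E
1 16/13 16/13 16/13 0 8 -3 S
2 160/173 160/53 160/173 9600/9169 8 -4 W
3 40/37 1 40/37 -3/74 7 -4 S
4 32/41 160/73 32/41 2112/2993 7 -5 W
final 6 -5 N

n=0: pose=(7,-3,E); sL=160/37, sR=32/29; mL=160/37, mR=-1728/1073; mL+mR=2912/1073 → advance +1; mR−mL=-6368/1073 → turn -1·90°
n=1: pose=(8,-3,S); sL=16/13, sR=16/13; mL=16/13, mR=0; mL+mR=16/13 → advance +1; mR−mL=-16/13 → turn -1·90°
n=2: pose=(8,-4,W); sL=160/173, sR=160/53; mL=160/173, mR=9600/9169; mL+mR=18080/9169 → advance +1; mR−mL=1120/9169 → turn +1·90°
n=3: pose=(7,-4,S); sL=40/37, sR=1; mL=40/37, mR=-3/74; mL+mR=77/74 → advance +1; mR−mL=-83/74 → turn -1·90°
n=4: pose=(7,-5,W); sL=32/41, sR=160/73; mL=32/41, mR=2112/2993; mL+mR=4448/2993 → advance +1; mR−mL=-224/2993 → turn -1·90°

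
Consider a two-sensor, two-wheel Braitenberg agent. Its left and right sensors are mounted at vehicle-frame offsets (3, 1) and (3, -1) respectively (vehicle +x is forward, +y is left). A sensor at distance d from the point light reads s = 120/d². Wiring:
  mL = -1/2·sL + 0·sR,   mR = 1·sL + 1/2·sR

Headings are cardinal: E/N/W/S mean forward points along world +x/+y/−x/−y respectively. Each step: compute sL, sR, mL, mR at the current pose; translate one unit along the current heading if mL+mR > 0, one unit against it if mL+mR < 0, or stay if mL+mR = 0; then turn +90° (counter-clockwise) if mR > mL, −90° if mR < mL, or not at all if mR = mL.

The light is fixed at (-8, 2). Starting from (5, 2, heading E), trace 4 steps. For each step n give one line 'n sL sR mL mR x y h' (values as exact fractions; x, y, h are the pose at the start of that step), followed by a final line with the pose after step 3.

n=0: pose=(5,2,E); sL=120/257, sR=120/257; mL=-60/257, mR=180/257; mL+mR=120/257 → advance +1; mR−mL=240/257 → turn +1·90°
n=1: pose=(6,2,N); sL=60/89, sR=20/39; mL=-30/89, mR=3230/3471; mL+mR=2060/3471 → advance +1; mR−mL=4400/3471 → turn +1·90°
n=2: pose=(6,3,W); sL=120/121, sR=24/25; mL=-60/121, mR=4452/3025; mL+mR=2952/3025 → advance +1; mR−mL=5952/3025 → turn +1·90°
n=3: pose=(5,3,S); sL=3/5, sR=30/37; mL=-3/10, mR=186/185; mL+mR=261/370 → advance +1; mR−mL=483/370 → turn +1·90°

0 120/257 120/257 -60/257 180/257 5 2 E
1 60/89 20/39 -30/89 3230/3471 6 2 N
2 120/121 24/25 -60/121 4452/3025 6 3 W
3 3/5 30/37 -3/10 186/185 5 3 S
final 5 2 E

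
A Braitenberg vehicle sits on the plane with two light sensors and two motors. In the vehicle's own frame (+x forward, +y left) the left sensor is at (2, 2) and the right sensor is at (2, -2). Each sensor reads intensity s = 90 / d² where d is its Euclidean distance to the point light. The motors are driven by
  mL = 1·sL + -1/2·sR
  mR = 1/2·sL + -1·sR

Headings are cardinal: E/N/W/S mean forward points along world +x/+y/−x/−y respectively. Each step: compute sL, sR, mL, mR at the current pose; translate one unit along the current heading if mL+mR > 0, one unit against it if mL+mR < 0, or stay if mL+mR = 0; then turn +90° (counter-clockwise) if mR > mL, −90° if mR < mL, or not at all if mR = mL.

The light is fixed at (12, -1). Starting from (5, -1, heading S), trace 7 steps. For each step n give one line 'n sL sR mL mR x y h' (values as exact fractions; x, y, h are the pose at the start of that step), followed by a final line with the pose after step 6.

n=0: pose=(5,-1,S); sL=90/29, sR=18/17; mL=1269/493, mR=243/493; mL+mR=1512/493 → advance +1; mR−mL=-1026/493 → turn -1·90°
n=1: pose=(5,-2,W); sL=1, sR=45/41; mL=37/82, mR=-49/82; mL+mR=-6/41 → advance -1; mR−mL=-43/41 → turn -1·90°
n=2: pose=(6,-2,N); sL=18/13, sR=90/17; mL=-279/221, mR=-1017/221; mL+mR=-1296/221 → advance -1; mR−mL=-738/221 → turn -1·90°
n=3: pose=(6,-3,E); sL=45/8, sR=45/16; mL=135/32, mR=0; mL+mR=135/32 → advance +1; mR−mL=-135/32 → turn -1·90°
n=4: pose=(7,-3,S); sL=18/5, sR=18/13; mL=189/65, mR=27/65; mL+mR=216/65 → advance +1; mR−mL=-162/65 → turn -1·90°
n=5: pose=(7,-4,W); sL=45/37, sR=9/5; mL=117/370, mR=-441/370; mL+mR=-162/185 → advance -1; mR−mL=-279/185 → turn -1·90°
n=6: pose=(8,-4,N); sL=90/37, sR=18; mL=-243/37, mR=-621/37; mL+mR=-864/37 → advance -1; mR−mL=-378/37 → turn -1·90°

0 90/29 18/17 1269/493 243/493 5 -1 S
1 1 45/41 37/82 -49/82 5 -2 W
2 18/13 90/17 -279/221 -1017/221 6 -2 N
3 45/8 45/16 135/32 0 6 -3 E
4 18/5 18/13 189/65 27/65 7 -3 S
5 45/37 9/5 117/370 -441/370 7 -4 W
6 90/37 18 -243/37 -621/37 8 -4 N
final 8 -5 E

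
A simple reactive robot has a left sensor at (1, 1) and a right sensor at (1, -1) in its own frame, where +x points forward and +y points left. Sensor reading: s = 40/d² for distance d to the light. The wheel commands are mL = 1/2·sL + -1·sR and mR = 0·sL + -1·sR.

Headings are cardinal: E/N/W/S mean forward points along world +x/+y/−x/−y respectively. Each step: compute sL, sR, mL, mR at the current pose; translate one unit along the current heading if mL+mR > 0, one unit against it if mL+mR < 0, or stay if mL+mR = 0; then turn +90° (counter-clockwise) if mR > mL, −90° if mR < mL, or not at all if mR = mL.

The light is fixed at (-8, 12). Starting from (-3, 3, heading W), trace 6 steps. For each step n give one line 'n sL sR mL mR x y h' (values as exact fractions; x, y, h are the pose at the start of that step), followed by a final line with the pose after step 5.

n=0: pose=(-3,3,W); sL=10/29, sR=1/2; mL=-19/58, mR=-1/2; mL+mR=-24/29 → advance -1; mR−mL=-5/29 → turn -1·90°
n=1: pose=(-2,3,N); sL=40/89, sR=40/113; mL=-1300/10057, mR=-40/113; mL+mR=-4860/10057 → advance -1; mR−mL=-20/89 → turn -1·90°
n=2: pose=(-2,2,E); sL=4/13, sR=4/17; mL=-18/221, mR=-4/17; mL+mR=-70/221 → advance -1; mR−mL=-2/13 → turn -1·90°
n=3: pose=(-3,2,S); sL=40/157, sR=40/137; mL=-3540/21509, mR=-40/137; mL+mR=-9820/21509 → advance -1; mR−mL=-20/157 → turn -1·90°
n=4: pose=(-3,3,W); sL=10/29, sR=1/2; mL=-19/58, mR=-1/2; mL+mR=-24/29 → advance -1; mR−mL=-5/29 → turn -1·90°
n=5: pose=(-2,3,N); sL=40/89, sR=40/113; mL=-1300/10057, mR=-40/113; mL+mR=-4860/10057 → advance -1; mR−mL=-20/89 → turn -1·90°

0 10/29 1/2 -19/58 -1/2 -3 3 W
1 40/89 40/113 -1300/10057 -40/113 -2 3 N
2 4/13 4/17 -18/221 -4/17 -2 2 E
3 40/157 40/137 -3540/21509 -40/137 -3 2 S
4 10/29 1/2 -19/58 -1/2 -3 3 W
5 40/89 40/113 -1300/10057 -40/113 -2 3 N
final -2 2 E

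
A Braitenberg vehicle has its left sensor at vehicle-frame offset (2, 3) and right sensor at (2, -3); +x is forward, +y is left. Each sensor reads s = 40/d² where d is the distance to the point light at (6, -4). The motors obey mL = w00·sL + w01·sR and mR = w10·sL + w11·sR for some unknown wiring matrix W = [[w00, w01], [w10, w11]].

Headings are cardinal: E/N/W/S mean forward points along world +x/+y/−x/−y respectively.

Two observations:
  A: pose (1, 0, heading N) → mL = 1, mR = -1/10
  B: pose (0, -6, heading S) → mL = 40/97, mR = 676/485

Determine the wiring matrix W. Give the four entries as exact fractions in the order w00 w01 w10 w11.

0 1 1 -1/2

obs A: pose=(1,0,N) → sL=2/5, sR=1, mL=1, mR=-1/10
obs B: pose=(0,-6,S) → sL=8/5, sR=40/97, mL=40/97, mR=676/485
sensor matrix S = [[2/5, 1], [8/5, 40/97]]; det S = -696/485
solve [mL_A; mL_B] = S·[w00; w01] and [mR_A; mR_B] = S·[w10; w11]:
  w00 = 0, w01 = 1, w10 = 1, w11 = -1/2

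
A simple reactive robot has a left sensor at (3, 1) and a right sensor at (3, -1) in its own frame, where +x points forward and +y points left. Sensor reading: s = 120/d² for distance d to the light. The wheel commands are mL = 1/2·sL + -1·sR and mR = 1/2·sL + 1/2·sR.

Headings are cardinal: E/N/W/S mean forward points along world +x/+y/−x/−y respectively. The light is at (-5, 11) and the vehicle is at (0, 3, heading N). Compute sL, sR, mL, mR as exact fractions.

120/41 120/61 -1260/2501 6120/2501

left sensor world pos  = (-1, 6); dL² = 41
right sensor world pos = (1, 6); dR² = 61
sL = 120/41 = 120/41
sR = 120/61 = 120/61
mL = 1/2·sL + -1·sR = -1260/2501
mR = 1/2·sL + 1/2·sR = 6120/2501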